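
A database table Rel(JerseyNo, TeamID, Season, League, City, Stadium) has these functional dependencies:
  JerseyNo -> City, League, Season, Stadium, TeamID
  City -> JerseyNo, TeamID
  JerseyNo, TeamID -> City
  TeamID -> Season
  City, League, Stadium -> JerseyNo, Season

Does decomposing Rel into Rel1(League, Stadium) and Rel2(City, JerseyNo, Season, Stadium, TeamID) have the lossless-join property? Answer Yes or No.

Common attributes: {Stadium}; their closure is {Stadium}.
Rel1 ⊄ {Stadium} and Rel2 ⊄ {Stadium}, so the split is lossy.

No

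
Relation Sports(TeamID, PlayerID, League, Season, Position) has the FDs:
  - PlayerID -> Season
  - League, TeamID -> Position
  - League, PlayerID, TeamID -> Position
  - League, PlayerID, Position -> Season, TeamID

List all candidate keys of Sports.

No FD produces {League, PlayerID}, so they must be in every candidate key.
Closure of {League, PlayerID, Position} is {League, PlayerID, Position, Season, TeamID}, the whole schema; {League, PlayerID, Position} is a candidate key.
Closure of {League, PlayerID, TeamID} is {League, PlayerID, Position, Season, TeamID}, the whole schema; {League, PlayerID, TeamID} is a candidate key.
No proper subset of any of these is a key, and no other minimal superkey exists.

{League, PlayerID, Position}, {League, PlayerID, TeamID}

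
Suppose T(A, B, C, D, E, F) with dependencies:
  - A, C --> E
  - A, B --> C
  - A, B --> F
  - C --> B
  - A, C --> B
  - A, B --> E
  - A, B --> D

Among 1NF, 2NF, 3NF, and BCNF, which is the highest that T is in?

3NF

Candidate keys: {A, B}, {A, C}. Prime attributes: {A, B, C}.
For C --> B we have {C}⁺ = {B, C}; {C} is not a superkey, so BCNF fails.
Since {B} ⊆ prime attributes and every other non-superkey FD also has a prime right side, the schema is in 3NF.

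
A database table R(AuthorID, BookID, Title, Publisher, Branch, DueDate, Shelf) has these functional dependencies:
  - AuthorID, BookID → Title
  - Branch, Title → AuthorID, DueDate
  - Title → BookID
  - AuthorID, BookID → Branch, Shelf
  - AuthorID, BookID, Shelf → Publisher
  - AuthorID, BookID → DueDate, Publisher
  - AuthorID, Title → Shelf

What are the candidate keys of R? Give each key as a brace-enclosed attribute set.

Closure of {AuthorID, BookID} is {AuthorID, BookID, Branch, DueDate, Publisher, Shelf, Title}, the whole schema; {AuthorID, BookID} is a candidate key.
Closure of {AuthorID, Title} is {AuthorID, BookID, Branch, DueDate, Publisher, Shelf, Title}, the whole schema; {AuthorID, Title} is a candidate key.
Closure of {Branch, Title} is {AuthorID, BookID, Branch, DueDate, Publisher, Shelf, Title}, the whole schema; {Branch, Title} is a candidate key.
Any other superkey properly contains one of these, so there are no further candidate keys.

{AuthorID, BookID}, {AuthorID, Title}, {Branch, Title}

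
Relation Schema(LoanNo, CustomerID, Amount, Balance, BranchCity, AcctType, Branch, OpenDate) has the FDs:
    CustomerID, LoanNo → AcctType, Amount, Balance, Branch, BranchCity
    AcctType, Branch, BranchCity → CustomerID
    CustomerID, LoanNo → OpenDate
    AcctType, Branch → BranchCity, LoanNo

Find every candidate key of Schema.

{AcctType, Branch}⁺ = {AcctType, Amount, Balance, Branch, BranchCity, CustomerID, LoanNo, OpenDate} — all of the relation — so {AcctType, Branch} is a candidate key.
{CustomerID, LoanNo}⁺ = {AcctType, Amount, Balance, Branch, BranchCity, CustomerID, LoanNo, OpenDate} — all of the relation — so {CustomerID, LoanNo} is a candidate key.
No proper subset of any of these is a key, and no other minimal superkey exists.

{AcctType, Branch}, {CustomerID, LoanNo}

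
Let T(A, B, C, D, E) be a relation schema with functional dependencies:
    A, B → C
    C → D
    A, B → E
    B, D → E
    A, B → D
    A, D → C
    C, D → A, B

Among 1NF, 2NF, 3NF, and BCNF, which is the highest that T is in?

2NF

Candidate keys: {A, B}, {A, D}, {C}. Prime attributes: {A, B, C, D}.
For B, D → E we have {B, D}⁺ = {B, D, E}; {B, D} is not a superkey, so BCNF fails.
B, D → E has non-prime {E} on the right and a non-superkey on the left, so 3NF fails.
No proper subset of a key has a non-prime attribute in its closure, so there is no partial dependency; 2NF holds.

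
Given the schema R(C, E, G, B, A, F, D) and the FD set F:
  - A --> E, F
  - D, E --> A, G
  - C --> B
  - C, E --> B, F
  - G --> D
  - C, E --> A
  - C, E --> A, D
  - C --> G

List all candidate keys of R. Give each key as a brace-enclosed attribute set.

Attributes never on any right-hand side: {C} — every candidate key must contain it.
{A, C}⁺ = {A, B, C, D, E, F, G} — all of the relation — so {A, C} is a candidate key.
{C, E}⁺ = {A, B, C, D, E, F, G} — all of the relation — so {C, E} is a candidate key.
No proper subset of any of these is a key, and no other minimal superkey exists.

{A, C}, {C, E}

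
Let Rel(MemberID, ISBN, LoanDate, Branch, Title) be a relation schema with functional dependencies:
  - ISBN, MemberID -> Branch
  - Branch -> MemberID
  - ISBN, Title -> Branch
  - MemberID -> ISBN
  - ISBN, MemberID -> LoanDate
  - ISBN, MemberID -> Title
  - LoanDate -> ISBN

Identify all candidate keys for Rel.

{Branch}, {ISBN, Title}, {LoanDate, Title}, {MemberID}

{Branch}⁺ = {Branch, ISBN, LoanDate, MemberID, Title} — all of the relation — so {Branch} is a candidate key.
{MemberID}⁺ = {Branch, ISBN, LoanDate, MemberID, Title} — all of the relation — so {MemberID} is a candidate key.
{ISBN, Title}⁺ = {Branch, ISBN, LoanDate, MemberID, Title} — all of the relation — so {ISBN, Title} is a candidate key.
{LoanDate, Title}⁺ = {Branch, ISBN, LoanDate, MemberID, Title} — all of the relation — so {LoanDate, Title} is a candidate key.
These are minimal and exhaustive — every other superkey contains one of them.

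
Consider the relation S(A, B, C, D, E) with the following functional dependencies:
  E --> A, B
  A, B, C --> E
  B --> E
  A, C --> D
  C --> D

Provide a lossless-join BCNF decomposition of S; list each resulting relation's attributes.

Candidate keys of the original relation: {B, C}, {C, E}.
In {A, B, C, D, E}, {E} is not a superkey ({E}⁺ restricted to this set is {A, B, E}), so split on E --> A, B into {A, B, E} and {C, D, E}.
{A, B, E} has no BCNF violation.
In {C, D, E}, {C} is not a superkey ({C}⁺ restricted to this set is {C, D}), so split on C --> D into {C, D} and {C, E}.
{C, D} has no BCNF violation.
{C, E} has no BCNF violation.

{A, B, E}; {C, D}; {C, E}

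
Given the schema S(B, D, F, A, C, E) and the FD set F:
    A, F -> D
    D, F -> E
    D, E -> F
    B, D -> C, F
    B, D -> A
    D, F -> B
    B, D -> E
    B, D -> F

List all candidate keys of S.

{A, F}, {B, D}, {D, E}, {D, F}

{A, F}⁺ = {A, B, C, D, E, F} — all of the relation — so {A, F} is a candidate key.
{B, D}⁺ = {A, B, C, D, E, F} — all of the relation — so {B, D} is a candidate key.
{D, E}⁺ = {A, B, C, D, E, F} — all of the relation — so {D, E} is a candidate key.
{D, F}⁺ = {A, B, C, D, E, F} — all of the relation — so {D, F} is a candidate key.
Any other superkey properly contains one of these, so there are no further candidate keys.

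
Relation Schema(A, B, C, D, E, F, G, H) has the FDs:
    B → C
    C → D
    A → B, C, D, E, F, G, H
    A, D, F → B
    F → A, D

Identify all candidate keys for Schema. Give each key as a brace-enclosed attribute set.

{A}, {F}

{A}⁺ = {A, B, C, D, E, F, G, H}, which is every attribute, so {A} is a candidate key.
{F}⁺ = {A, B, C, D, E, F, G, H}, which is every attribute, so {F} is a candidate key.
Any other superkey properly contains one of these, so there are no further candidate keys.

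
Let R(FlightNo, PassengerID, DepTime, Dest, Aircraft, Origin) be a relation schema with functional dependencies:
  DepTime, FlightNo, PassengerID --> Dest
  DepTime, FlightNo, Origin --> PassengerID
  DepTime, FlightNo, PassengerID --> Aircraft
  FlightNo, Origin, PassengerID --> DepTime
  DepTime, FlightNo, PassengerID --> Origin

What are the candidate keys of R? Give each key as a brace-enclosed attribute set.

{DepTime, FlightNo, Origin}, {DepTime, FlightNo, PassengerID}, {FlightNo, Origin, PassengerID}

{FlightNo} never appears on the right of any FD, so every key must include it.
{DepTime, FlightNo, Origin}⁺ = {Aircraft, DepTime, Dest, FlightNo, Origin, PassengerID} — all of the relation — so {DepTime, FlightNo, Origin} is a candidate key.
{DepTime, FlightNo, PassengerID}⁺ = {Aircraft, DepTime, Dest, FlightNo, Origin, PassengerID} — all of the relation — so {DepTime, FlightNo, PassengerID} is a candidate key.
{FlightNo, Origin, PassengerID}⁺ = {Aircraft, DepTime, Dest, FlightNo, Origin, PassengerID} — all of the relation — so {FlightNo, Origin, PassengerID} is a candidate key.
These are minimal and exhaustive — every other superkey contains one of them.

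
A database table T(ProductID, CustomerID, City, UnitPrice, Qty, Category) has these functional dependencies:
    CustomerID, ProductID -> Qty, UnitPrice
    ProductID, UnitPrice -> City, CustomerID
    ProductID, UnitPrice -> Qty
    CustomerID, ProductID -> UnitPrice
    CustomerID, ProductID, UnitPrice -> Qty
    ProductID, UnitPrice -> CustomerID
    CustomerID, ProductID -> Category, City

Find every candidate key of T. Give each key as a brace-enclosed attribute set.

{CustomerID, ProductID}, {ProductID, UnitPrice}

Attributes never on any right-hand side: {ProductID} — every candidate key must contain it.
{CustomerID, ProductID}⁺ = {Category, City, CustomerID, ProductID, Qty, UnitPrice}, which is every attribute, so {CustomerID, ProductID} is a candidate key.
{ProductID, UnitPrice}⁺ = {Category, City, CustomerID, ProductID, Qty, UnitPrice}, which is every attribute, so {ProductID, UnitPrice} is a candidate key.
No proper subset of any of these is a key, and no other minimal superkey exists.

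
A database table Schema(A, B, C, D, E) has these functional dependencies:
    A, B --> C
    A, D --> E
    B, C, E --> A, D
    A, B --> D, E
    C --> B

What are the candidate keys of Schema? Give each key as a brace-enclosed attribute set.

{A, B}⁺ = {A, B, C, D, E} — all of the relation — so {A, B} is a candidate key.
{A, C}⁺ = {A, B, C, D, E} — all of the relation — so {A, C} is a candidate key.
{C, E}⁺ = {A, B, C, D, E} — all of the relation — so {C, E} is a candidate key.
These are minimal and exhaustive — every other superkey contains one of them.

{A, B}, {A, C}, {C, E}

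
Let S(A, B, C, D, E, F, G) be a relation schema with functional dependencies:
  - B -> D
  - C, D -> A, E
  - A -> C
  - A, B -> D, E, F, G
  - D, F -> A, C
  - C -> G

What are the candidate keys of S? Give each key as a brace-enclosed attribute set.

{A, B}, {B, C}, {B, F}

Attributes never on any right-hand side: {B} — every candidate key must contain it.
Closure of {A, B} is {A, B, C, D, E, F, G}, the whole schema; {A, B} is a candidate key.
Closure of {B, C} is {A, B, C, D, E, F, G}, the whole schema; {B, C} is a candidate key.
Closure of {B, F} is {A, B, C, D, E, F, G}, the whole schema; {B, F} is a candidate key.
These are minimal and exhaustive — every other superkey contains one of them.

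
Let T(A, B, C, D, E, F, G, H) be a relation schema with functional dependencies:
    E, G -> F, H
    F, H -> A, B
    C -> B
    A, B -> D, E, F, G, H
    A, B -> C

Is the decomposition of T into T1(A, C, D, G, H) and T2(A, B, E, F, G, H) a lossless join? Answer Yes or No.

No

T1 ∩ T2 = {A, G, H}; its closure under F is {A, G, H}.
T1 ⊄ {A, G, H} and T2 ⊄ {A, G, H}, so the split is lossy.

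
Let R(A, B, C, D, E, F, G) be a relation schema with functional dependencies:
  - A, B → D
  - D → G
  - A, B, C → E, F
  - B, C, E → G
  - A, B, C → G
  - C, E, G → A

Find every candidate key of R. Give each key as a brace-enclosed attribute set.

{B, C} never appear on the right of any FD, so every key must include all of them.
{A, B, C}⁺ = {A, B, C, D, E, F, G} — all of the relation — so {A, B, C} is a candidate key.
{B, C, E}⁺ = {A, B, C, D, E, F, G} — all of the relation — so {B, C, E} is a candidate key.
No proper subset of any of these is a key, and no other minimal superkey exists.

{A, B, C}, {B, C, E}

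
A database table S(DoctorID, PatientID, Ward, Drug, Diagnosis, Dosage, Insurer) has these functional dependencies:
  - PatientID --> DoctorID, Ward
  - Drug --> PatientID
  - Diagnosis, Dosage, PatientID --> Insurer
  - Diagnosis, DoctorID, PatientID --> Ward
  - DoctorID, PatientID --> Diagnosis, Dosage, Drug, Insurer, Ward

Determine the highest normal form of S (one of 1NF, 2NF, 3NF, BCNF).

BCNF

Candidate keys: {Drug}, {PatientID}. Prime attributes: {Drug, PatientID}.
Each dependency's left side is a superkey — BCNF holds.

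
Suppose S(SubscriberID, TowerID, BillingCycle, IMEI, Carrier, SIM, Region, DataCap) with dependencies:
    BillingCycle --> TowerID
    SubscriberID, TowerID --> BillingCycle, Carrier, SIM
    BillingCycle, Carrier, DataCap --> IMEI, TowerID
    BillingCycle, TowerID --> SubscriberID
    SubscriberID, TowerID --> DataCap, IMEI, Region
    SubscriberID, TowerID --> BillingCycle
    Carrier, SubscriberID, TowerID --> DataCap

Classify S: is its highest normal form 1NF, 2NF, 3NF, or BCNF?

Candidate keys: {BillingCycle}, {SubscriberID, TowerID}. Prime attributes: {BillingCycle, SubscriberID, TowerID}.
Every FD has a superkey on the left, so the relation is in BCNF.

BCNF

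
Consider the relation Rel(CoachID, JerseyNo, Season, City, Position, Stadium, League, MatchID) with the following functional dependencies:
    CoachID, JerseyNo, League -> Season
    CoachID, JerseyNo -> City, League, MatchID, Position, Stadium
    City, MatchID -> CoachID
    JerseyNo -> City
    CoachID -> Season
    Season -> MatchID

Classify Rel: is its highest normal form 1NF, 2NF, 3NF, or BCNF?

Candidate keys: {CoachID, JerseyNo}, {JerseyNo, MatchID}, {JerseyNo, Season}. Prime attributes: {CoachID, JerseyNo, MatchID, Season}.
For City, MatchID -> CoachID we have {City, MatchID}⁺ = {City, CoachID, MatchID, Season}; {City, MatchID} is not a superkey, so BCNF fails.
Because {City} is non-prime and the left side of JerseyNo -> City is not a superkey, the relation is not in 3NF.
{JerseyNo} is a proper subset of the key {CoachID, JerseyNo}, and {JerseyNo}⁺ contains the non-prime attribute {City} — a partial dependency, so 2NF is violated.

1NF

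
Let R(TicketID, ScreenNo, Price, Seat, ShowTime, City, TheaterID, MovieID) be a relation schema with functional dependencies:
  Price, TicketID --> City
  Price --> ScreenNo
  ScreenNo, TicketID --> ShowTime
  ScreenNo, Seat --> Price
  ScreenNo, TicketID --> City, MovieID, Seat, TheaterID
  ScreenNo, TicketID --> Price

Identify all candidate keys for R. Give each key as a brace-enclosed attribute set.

Attributes never on any right-hand side: {TicketID} — every candidate key must contain it.
{Price, TicketID}⁺ = {City, MovieID, Price, ScreenNo, Seat, ShowTime, TheaterID, TicketID} — all of the relation — so {Price, TicketID} is a candidate key.
{ScreenNo, TicketID}⁺ = {City, MovieID, Price, ScreenNo, Seat, ShowTime, TheaterID, TicketID} — all of the relation — so {ScreenNo, TicketID} is a candidate key.
Any other superkey properly contains one of these, so there are no further candidate keys.

{Price, TicketID}, {ScreenNo, TicketID}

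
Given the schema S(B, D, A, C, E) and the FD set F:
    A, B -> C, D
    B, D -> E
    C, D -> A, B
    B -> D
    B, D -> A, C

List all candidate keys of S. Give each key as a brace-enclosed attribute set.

{B}, {C, D}

{B}⁺ = {A, B, C, D, E}, which is every attribute, so {B} is a candidate key.
{C, D}⁺ = {A, B, C, D, E}, which is every attribute, so {C, D} is a candidate key.
These are minimal and exhaustive — every other superkey contains one of them.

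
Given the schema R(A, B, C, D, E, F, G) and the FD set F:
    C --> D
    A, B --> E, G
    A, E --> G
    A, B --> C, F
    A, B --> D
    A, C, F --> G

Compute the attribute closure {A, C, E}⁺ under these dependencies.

Start with {A, C, E}.
C --> D applies; add {D} → now {A, C, D, E}.
A, E --> G applies; add {G} → now {A, C, D, E, G}.
No further FD applies.

{A, C, D, E, G}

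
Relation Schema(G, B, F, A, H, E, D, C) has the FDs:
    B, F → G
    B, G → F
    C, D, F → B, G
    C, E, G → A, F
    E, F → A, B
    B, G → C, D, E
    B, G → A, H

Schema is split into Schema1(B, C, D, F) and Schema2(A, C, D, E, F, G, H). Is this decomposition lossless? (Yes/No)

Yes

The shared attributes are {C, D, F} and {C, D, F}⁺ = {A, B, C, D, E, F, G, H}.
Schema1 is contained in that closure, so Schema1 ∩ Schema2 → Schema1 holds and the join is lossless.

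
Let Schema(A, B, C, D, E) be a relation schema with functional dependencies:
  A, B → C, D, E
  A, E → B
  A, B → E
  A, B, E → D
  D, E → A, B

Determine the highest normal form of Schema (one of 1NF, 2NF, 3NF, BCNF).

Candidate keys: {A, B}, {A, E}, {D, E}. Prime attributes: {A, B, D, E}.
The left-hand side of every FD is a superkey, so BCNF is satisfied.

BCNF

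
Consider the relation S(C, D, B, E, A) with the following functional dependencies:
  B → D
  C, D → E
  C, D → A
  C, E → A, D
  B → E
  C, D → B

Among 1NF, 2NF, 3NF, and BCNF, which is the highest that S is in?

3NF

Candidate keys: {B, C}, {C, D}, {C, E}. Prime attributes: {B, C, D, E}.
For B → D we have {B}⁺ = {B, D, E}; {B} is not a superkey, so BCNF fails.
Since {D} ⊆ prime attributes and every other non-superkey FD also has a prime right side, the schema is in 3NF.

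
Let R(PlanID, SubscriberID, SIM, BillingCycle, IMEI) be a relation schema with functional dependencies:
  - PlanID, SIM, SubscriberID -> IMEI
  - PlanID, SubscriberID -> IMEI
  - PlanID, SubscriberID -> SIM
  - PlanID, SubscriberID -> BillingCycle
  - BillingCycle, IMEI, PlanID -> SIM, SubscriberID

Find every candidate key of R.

Attributes never on any right-hand side: {PlanID} — every candidate key must contain it.
{PlanID, SubscriberID}⁺ = {BillingCycle, IMEI, PlanID, SIM, SubscriberID}, which is every attribute, so {PlanID, SubscriberID} is a candidate key.
{BillingCycle, IMEI, PlanID}⁺ = {BillingCycle, IMEI, PlanID, SIM, SubscriberID}, which is every attribute, so {BillingCycle, IMEI, PlanID} is a candidate key.
No proper subset of any of these is a key, and no other minimal superkey exists.

{BillingCycle, IMEI, PlanID}, {PlanID, SubscriberID}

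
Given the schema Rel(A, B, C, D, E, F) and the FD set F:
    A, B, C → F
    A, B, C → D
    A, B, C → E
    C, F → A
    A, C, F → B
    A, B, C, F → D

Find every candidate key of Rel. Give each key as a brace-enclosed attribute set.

{A, B, C}, {C, F}

No FD produces {C}, so it must be in every candidate key.
Closure of {C, F} is {A, B, C, D, E, F}, the whole schema; {C, F} is a candidate key.
Closure of {A, B, C} is {A, B, C, D, E, F}, the whole schema; {A, B, C} is a candidate key.
No proper subset of any of these is a key, and no other minimal superkey exists.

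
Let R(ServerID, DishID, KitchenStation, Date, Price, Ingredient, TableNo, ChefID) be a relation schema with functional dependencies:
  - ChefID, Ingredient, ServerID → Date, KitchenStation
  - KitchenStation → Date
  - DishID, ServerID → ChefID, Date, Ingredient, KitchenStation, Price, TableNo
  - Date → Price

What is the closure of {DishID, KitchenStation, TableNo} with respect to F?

{Date, DishID, KitchenStation, Price, TableNo}

Start with {DishID, KitchenStation, TableNo}.
KitchenStation → Date applies; add {Date} → now {Date, DishID, KitchenStation, TableNo}.
Date → Price applies; add {Price} → now {Date, DishID, KitchenStation, Price, TableNo}.
No further FD applies.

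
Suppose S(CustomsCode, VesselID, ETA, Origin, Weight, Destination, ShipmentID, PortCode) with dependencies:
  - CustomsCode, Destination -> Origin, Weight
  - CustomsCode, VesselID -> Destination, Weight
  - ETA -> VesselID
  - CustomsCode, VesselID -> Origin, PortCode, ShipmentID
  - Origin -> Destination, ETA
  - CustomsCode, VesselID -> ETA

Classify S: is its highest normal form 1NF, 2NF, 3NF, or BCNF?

3NF

Candidate keys: {CustomsCode, Destination}, {CustomsCode, ETA}, {CustomsCode, Origin}, {CustomsCode, VesselID}. Prime attributes: {CustomsCode, Destination, ETA, Origin, VesselID}.
ETA -> VesselID breaks BCNF: {ETA}⁺ = {ETA, VesselID}, so {ETA} is not a superkey.
Its right-hand attributes {VesselID} are all prime, as are those of every other non-superkey FD — the relation is in 3NF.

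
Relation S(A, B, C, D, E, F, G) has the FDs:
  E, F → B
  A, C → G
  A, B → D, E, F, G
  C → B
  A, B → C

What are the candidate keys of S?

{A} never appears on the right of any FD, so every key must include it.
{A, B}⁺ = {A, B, C, D, E, F, G} — all of the relation — so {A, B} is a candidate key.
{A, C}⁺ = {A, B, C, D, E, F, G} — all of the relation — so {A, C} is a candidate key.
{A, E, F}⁺ = {A, B, C, D, E, F, G} — all of the relation — so {A, E, F} is a candidate key.
Any other superkey properly contains one of these, so there are no further candidate keys.

{A, B}, {A, C}, {A, E, F}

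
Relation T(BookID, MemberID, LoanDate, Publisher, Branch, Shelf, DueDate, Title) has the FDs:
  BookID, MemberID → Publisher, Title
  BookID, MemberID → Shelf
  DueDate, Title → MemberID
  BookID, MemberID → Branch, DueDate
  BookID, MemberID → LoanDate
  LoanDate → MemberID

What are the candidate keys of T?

{BookID, DueDate, Title}, {BookID, LoanDate}, {BookID, MemberID}

Attributes never on any right-hand side: {BookID} — every candidate key must contain it.
{BookID, LoanDate}⁺ = {BookID, Branch, DueDate, LoanDate, MemberID, Publisher, Shelf, Title}, which is every attribute, so {BookID, LoanDate} is a candidate key.
{BookID, MemberID}⁺ = {BookID, Branch, DueDate, LoanDate, MemberID, Publisher, Shelf, Title}, which is every attribute, so {BookID, MemberID} is a candidate key.
{BookID, DueDate, Title}⁺ = {BookID, Branch, DueDate, LoanDate, MemberID, Publisher, Shelf, Title}, which is every attribute, so {BookID, DueDate, Title} is a candidate key.
No proper subset of any of these is a key, and no other minimal superkey exists.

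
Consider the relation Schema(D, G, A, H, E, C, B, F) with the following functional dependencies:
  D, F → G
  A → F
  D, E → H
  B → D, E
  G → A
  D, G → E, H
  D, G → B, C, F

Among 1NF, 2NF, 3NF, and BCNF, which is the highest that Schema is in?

1NF

Candidate keys: {A, B}, {A, D}, {B, F}, {B, G}, {D, F}, {D, G}. Prime attributes: {A, B, D, F, G}.
A → F breaks BCNF: {A}⁺ = {A, F}, so {A} is not a superkey.
D, E → H has non-prime {H} on the right and a non-superkey on the left, so 3NF fails.
The proper key subset {B} of {A, B} determines non-prime {E, H}, so the relation is not even in 2NF.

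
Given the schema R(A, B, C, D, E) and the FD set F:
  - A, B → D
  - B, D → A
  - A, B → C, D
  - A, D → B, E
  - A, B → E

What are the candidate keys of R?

{A, B}, {A, D}, {B, D}

Closure of {A, B} is {A, B, C, D, E}, the whole schema; {A, B} is a candidate key.
Closure of {A, D} is {A, B, C, D, E}, the whole schema; {A, D} is a candidate key.
Closure of {B, D} is {A, B, C, D, E}, the whole schema; {B, D} is a candidate key.
Any other superkey properly contains one of these, so there are no further candidate keys.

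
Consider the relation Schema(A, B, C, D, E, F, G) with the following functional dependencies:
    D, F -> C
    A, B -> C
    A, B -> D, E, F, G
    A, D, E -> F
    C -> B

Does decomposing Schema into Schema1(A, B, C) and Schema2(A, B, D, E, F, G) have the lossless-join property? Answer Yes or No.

The shared attributes are {A, B} and {A, B}⁺ = {A, B, C, D, E, F, G}.
Schema1 is contained in that closure, so Schema1 ∩ Schema2 -> Schema1 holds and the join is lossless.

Yes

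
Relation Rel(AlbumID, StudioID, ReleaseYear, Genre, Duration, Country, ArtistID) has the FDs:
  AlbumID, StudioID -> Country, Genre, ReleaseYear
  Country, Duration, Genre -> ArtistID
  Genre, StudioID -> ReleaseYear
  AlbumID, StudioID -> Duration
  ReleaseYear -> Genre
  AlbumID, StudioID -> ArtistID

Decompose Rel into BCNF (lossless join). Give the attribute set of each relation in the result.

{AlbumID, Country, Duration, Genre, StudioID}; {ArtistID, Country, Duration, Genre}; {Genre, ReleaseYear}; {ReleaseYear, StudioID}

Candidate key of the original relation: {AlbumID, StudioID}.
Within {AlbumID, ArtistID, Country, Duration, Genre, ReleaseYear, StudioID}: {Country, Duration, Genre}⁺ ∩ {AlbumID, ArtistID, Country, Duration, Genre, ReleaseYear, StudioID} = {ArtistID, Country, Duration, Genre}, not the whole set, so Country, Duration, Genre -> ArtistID violates BCNF; decompose into {ArtistID, Country, Duration, Genre} and {AlbumID, Country, Duration, Genre, ReleaseYear, StudioID}.
{ArtistID, Country, Duration, Genre}: every determinant is a superkey — BCNF.
Within {AlbumID, Country, Duration, Genre, ReleaseYear, StudioID}: {Genre, StudioID}⁺ ∩ {AlbumID, Country, Duration, Genre, ReleaseYear, StudioID} = {Genre, ReleaseYear, StudioID}, not the whole set, so Genre, StudioID -> ReleaseYear violates BCNF; decompose into {Genre, ReleaseYear, StudioID} and {AlbumID, Country, Duration, Genre, StudioID}.
Within {Genre, ReleaseYear, StudioID}: {ReleaseYear}⁺ ∩ {Genre, ReleaseYear, StudioID} = {Genre, ReleaseYear}, not the whole set, so ReleaseYear -> Genre violates BCNF; decompose into {Genre, ReleaseYear} and {ReleaseYear, StudioID}.
{Genre, ReleaseYear}: every determinant is a superkey — BCNF.
{ReleaseYear, StudioID}: every determinant is a superkey — BCNF.
{AlbumID, Country, Duration, Genre, StudioID}: every determinant is a superkey — BCNF.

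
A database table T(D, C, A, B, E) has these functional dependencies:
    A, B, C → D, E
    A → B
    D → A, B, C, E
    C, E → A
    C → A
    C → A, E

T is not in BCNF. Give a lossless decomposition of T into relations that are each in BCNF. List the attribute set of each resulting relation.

Candidate keys of the original relation: {C}, {D}.
{A, B, C, D, E}: {A} determines {A, B} here but is not a superkey — split on A → B, giving {A, B} and {A, C, D, E}.
{A, B} has no BCNF violation.
{A, C, D, E} has no BCNF violation.

{A, B}; {A, C, D, E}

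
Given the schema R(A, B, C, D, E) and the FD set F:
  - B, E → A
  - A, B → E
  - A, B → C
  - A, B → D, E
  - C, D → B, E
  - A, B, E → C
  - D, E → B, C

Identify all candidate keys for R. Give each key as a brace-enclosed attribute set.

{A, B}, {B, E}, {C, D}, {D, E}

{A, B} is a candidate key since {A, B}⁺ = {A, B, C, D, E} covers every attribute.
{B, E} is a candidate key since {B, E}⁺ = {A, B, C, D, E} covers every attribute.
{C, D} is a candidate key since {C, D}⁺ = {A, B, C, D, E} covers every attribute.
{D, E} is a candidate key since {D, E}⁺ = {A, B, C, D, E} covers every attribute.
These are minimal and exhaustive — every other superkey contains one of them.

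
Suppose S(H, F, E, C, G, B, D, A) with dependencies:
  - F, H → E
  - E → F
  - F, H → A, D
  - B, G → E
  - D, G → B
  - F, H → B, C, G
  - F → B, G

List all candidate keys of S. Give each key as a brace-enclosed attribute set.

{B, G, H}, {D, G, H}, {E, H}, {F, H}

No FD produces {H}, so it must be in every candidate key.
{E, H}⁺ = {A, B, C, D, E, F, G, H} — all of the relation — so {E, H} is a candidate key.
{F, H}⁺ = {A, B, C, D, E, F, G, H} — all of the relation — so {F, H} is a candidate key.
{B, G, H}⁺ = {A, B, C, D, E, F, G, H} — all of the relation — so {B, G, H} is a candidate key.
{D, G, H}⁺ = {A, B, C, D, E, F, G, H} — all of the relation — so {D, G, H} is a candidate key.
These are minimal and exhaustive — every other superkey contains one of them.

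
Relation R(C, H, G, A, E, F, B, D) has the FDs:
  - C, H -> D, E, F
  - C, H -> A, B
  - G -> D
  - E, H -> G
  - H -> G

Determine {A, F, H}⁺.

Start with {A, F, H}.
H -> G applies; add {G} → now {A, F, G, H}.
G -> D applies; add {D} → now {A, D, F, G, H}.
No further FD applies.

{A, D, F, G, H}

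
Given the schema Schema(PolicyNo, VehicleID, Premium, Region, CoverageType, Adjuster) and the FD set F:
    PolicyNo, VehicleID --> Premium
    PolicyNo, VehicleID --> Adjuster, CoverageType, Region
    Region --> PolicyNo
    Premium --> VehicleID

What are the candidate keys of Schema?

{PolicyNo, Premium}, {PolicyNo, VehicleID}, {Premium, Region}, {Region, VehicleID}

{PolicyNo, Premium}⁺ = {Adjuster, CoverageType, PolicyNo, Premium, Region, VehicleID}, which is every attribute, so {PolicyNo, Premium} is a candidate key.
{PolicyNo, VehicleID}⁺ = {Adjuster, CoverageType, PolicyNo, Premium, Region, VehicleID}, which is every attribute, so {PolicyNo, VehicleID} is a candidate key.
{Premium, Region}⁺ = {Adjuster, CoverageType, PolicyNo, Premium, Region, VehicleID}, which is every attribute, so {Premium, Region} is a candidate key.
{Region, VehicleID}⁺ = {Adjuster, CoverageType, PolicyNo, Premium, Region, VehicleID}, which is every attribute, so {Region, VehicleID} is a candidate key.
These are minimal and exhaustive — every other superkey contains one of them.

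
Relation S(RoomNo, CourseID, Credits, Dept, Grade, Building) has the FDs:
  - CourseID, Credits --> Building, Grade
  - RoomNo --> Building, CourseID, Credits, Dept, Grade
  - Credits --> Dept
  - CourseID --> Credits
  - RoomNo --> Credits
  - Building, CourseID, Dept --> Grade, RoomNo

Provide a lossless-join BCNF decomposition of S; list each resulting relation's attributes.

Candidate keys of the original relation: {CourseID}, {RoomNo}.
{Building, CourseID, Credits, Dept, Grade, RoomNo}: {Credits} determines {Credits, Dept} here but is not a superkey — split on Credits --> Dept, giving {Credits, Dept} and {Building, CourseID, Credits, Grade, RoomNo}.
{Credits, Dept} is in BCNF.
{Building, CourseID, Credits, Grade, RoomNo} is in BCNF.

{Building, CourseID, Credits, Grade, RoomNo}; {Credits, Dept}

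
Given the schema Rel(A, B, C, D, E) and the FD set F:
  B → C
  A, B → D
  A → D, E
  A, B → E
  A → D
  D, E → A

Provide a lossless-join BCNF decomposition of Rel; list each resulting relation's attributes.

{A, B}; {A, D, E}; {B, C}

Candidate keys of the original relation: {A, B}, {B, D, E}.
In {A, B, C, D, E}, {B} is not a superkey ({B}⁺ restricted to this set is {B, C}), so split on B → C into {B, C} and {A, B, D, E}.
{B, C}: every determinant is a superkey — BCNF.
In {A, B, D, E}, {A} is not a superkey ({A}⁺ restricted to this set is {A, D, E}), so split on A → D, E into {A, D, E} and {A, B}.
{A, D, E}: every determinant is a superkey — BCNF.
{A, B}: every determinant is a superkey — BCNF.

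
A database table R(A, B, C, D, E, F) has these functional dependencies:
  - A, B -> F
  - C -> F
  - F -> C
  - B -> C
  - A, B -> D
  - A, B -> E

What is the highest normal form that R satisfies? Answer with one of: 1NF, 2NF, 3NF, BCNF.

1NF

Candidate key: {A, B}. Prime attributes: {A, B}.
For C -> F we have {C}⁺ = {C, F}; {C} is not a superkey, so BCNF fails.
C -> F has non-prime {F} on the right and a non-superkey on the left, so 3NF fails.
The proper key subset {B} of {A, B} determines non-prime {C, F}, so the relation is not even in 2NF.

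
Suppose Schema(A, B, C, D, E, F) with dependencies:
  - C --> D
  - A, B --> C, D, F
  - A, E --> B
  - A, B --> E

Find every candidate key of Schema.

{A, B}, {A, E}

{A} never appears on the right of any FD, so every key must include it.
{A, B}⁺ = {A, B, C, D, E, F} — all of the relation — so {A, B} is a candidate key.
{A, E}⁺ = {A, B, C, D, E, F} — all of the relation — so {A, E} is a candidate key.
These are minimal and exhaustive — every other superkey contains one of them.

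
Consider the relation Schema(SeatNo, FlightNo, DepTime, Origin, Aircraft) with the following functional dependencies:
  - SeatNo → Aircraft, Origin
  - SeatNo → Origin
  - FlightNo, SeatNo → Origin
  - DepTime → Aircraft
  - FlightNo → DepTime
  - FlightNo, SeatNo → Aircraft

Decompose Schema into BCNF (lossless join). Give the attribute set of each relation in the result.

Candidate key of the original relation: {FlightNo, SeatNo}.
Within {Aircraft, DepTime, FlightNo, Origin, SeatNo}: {SeatNo}⁺ ∩ {Aircraft, DepTime, FlightNo, Origin, SeatNo} = {Aircraft, Origin, SeatNo}, not the whole set, so SeatNo → Aircraft, Origin violates BCNF; decompose into {Aircraft, Origin, SeatNo} and {DepTime, FlightNo, SeatNo}.
{Aircraft, Origin, SeatNo} has no BCNF violation.
Within {DepTime, FlightNo, SeatNo}: {FlightNo}⁺ ∩ {DepTime, FlightNo, SeatNo} = {DepTime, FlightNo}, not the whole set, so FlightNo → DepTime violates BCNF; decompose into {DepTime, FlightNo} and {FlightNo, SeatNo}.
{DepTime, FlightNo} has no BCNF violation.
{FlightNo, SeatNo} has no BCNF violation.

{Aircraft, Origin, SeatNo}; {DepTime, FlightNo}; {FlightNo, SeatNo}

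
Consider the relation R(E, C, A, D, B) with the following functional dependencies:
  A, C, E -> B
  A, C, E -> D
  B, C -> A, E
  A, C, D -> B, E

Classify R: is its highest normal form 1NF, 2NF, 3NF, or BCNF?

Candidate keys: {A, C, D}, {A, C, E}, {B, C}. Prime attributes: {A, B, C, D, E}.
Each dependency's left side is a superkey — BCNF holds.

BCNF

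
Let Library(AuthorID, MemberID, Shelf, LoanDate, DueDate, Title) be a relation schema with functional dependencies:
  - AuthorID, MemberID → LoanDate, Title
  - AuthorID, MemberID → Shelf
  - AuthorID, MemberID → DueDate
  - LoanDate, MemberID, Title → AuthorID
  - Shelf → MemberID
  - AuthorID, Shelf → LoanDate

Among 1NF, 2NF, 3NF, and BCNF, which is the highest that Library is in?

Candidate keys: {AuthorID, MemberID}, {AuthorID, Shelf}, {LoanDate, MemberID, Title}, {LoanDate, Shelf, Title}. Prime attributes: {AuthorID, LoanDate, MemberID, Shelf, Title}.
For Shelf → MemberID we have {Shelf}⁺ = {MemberID, Shelf}; {Shelf} is not a superkey, so BCNF fails.
Its right-hand attributes {MemberID} are all prime, as are those of every other non-superkey FD — the relation is in 3NF.

3NF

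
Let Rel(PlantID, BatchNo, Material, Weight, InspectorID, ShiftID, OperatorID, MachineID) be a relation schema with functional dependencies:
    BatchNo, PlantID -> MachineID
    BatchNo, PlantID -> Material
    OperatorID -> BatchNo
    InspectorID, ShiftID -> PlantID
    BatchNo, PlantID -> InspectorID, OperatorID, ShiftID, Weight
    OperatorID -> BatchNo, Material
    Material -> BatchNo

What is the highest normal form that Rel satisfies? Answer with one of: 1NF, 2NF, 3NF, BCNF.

Candidate keys: {BatchNo, InspectorID, ShiftID}, {BatchNo, PlantID}, {InspectorID, Material, ShiftID}, {InspectorID, OperatorID, ShiftID}, {Material, PlantID}, {OperatorID, PlantID}. Prime attributes: {BatchNo, InspectorID, Material, OperatorID, PlantID, ShiftID}.
OperatorID -> BatchNo breaks BCNF: {OperatorID}⁺ = {BatchNo, Material, OperatorID}, so {OperatorID} is not a superkey.
Since {BatchNo} ⊆ prime attributes and every other non-superkey FD also has a prime right side, the schema is in 3NF.

3NF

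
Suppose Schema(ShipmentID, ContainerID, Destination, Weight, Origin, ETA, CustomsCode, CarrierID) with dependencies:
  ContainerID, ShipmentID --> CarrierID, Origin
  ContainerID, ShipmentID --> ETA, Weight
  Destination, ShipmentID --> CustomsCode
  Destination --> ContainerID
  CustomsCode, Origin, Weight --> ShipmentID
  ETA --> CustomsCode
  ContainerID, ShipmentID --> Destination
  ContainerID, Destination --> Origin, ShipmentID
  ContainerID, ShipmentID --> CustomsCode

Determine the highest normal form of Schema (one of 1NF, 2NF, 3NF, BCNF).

Candidate keys: {ContainerID, CustomsCode, Origin, Weight}, {ContainerID, ETA, Origin, Weight}, {ContainerID, ShipmentID}, {Destination}. Prime attributes: {ContainerID, CustomsCode, Destination, ETA, Origin, ShipmentID, Weight}.
For CustomsCode, Origin, Weight --> ShipmentID we have {CustomsCode, Origin, Weight}⁺ = {CustomsCode, Origin, ShipmentID, Weight}; {CustomsCode, Origin, Weight} is not a superkey, so BCNF fails.
But every attribute on its right side ({ShipmentID}) is prime, and the same holds for every other non-superkey FD, so 3NF still holds.

3NF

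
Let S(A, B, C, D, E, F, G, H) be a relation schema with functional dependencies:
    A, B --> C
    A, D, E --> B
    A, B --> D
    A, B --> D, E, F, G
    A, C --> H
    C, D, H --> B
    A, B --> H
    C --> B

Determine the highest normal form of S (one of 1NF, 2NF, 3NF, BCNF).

Candidate keys: {A, B}, {A, C}, {A, D, E}. Prime attributes: {A, B, C, D, E}.
For C, D, H --> B we have {C, D, H}⁺ = {B, C, D, H}; {C, D, H} is not a superkey, so BCNF fails.
Since {B} ⊆ prime attributes and every other non-superkey FD also has a prime right side, the schema is in 3NF.

3NF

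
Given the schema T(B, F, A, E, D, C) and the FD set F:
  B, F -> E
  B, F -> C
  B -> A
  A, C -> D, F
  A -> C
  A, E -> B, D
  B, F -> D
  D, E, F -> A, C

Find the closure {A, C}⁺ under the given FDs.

{A, C, D, F}

Start with {A, C}.
A, C -> D, F applies; add {D, F} → now {A, C, D, F}.
No further FD applies.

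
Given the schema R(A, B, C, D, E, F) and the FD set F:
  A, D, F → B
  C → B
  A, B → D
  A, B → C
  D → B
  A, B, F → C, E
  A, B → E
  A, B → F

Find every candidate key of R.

{A} never appears on the right of any FD, so every key must include it.
Closure of {A, B} is {A, B, C, D, E, F}, the whole schema; {A, B} is a candidate key.
Closure of {A, C} is {A, B, C, D, E, F}, the whole schema; {A, C} is a candidate key.
Closure of {A, D} is {A, B, C, D, E, F}, the whole schema; {A, D} is a candidate key.
No proper subset of any of these is a key, and no other minimal superkey exists.

{A, B}, {A, C}, {A, D}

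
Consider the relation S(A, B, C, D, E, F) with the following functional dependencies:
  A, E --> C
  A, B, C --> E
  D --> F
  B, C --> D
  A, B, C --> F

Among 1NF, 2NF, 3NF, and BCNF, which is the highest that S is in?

Candidate keys: {A, B, C}, {A, B, E}. Prime attributes: {A, B, C, E}.
A, E --> C: {A, E}⁺ = {A, C, E}, which is not all of the attributes, so the left side is not a superkey — BCNF is violated.
Because {F} is non-prime and the left side of D --> F is not a superkey, the relation is not in 3NF.
{B, C} is a proper subset of the key {A, B, C}, and {B, C}⁺ contains the non-prime attributes {D, F} — a partial dependency, so 2NF is violated.

1NF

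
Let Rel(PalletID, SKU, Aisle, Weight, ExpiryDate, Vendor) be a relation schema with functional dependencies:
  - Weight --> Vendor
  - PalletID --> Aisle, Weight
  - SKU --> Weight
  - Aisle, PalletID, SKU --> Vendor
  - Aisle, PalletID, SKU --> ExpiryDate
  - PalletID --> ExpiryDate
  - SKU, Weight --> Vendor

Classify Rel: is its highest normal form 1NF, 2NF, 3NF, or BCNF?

Candidate key: {PalletID, SKU}. Prime attributes: {PalletID, SKU}.
Weight --> Vendor: {Weight}⁺ = {Vendor, Weight}, which is not all of the attributes, so the left side is not a superkey — BCNF is violated.
Weight --> Vendor determines the non-prime attribute {Vendor} from a non-superkey — 3NF is violated.
{PalletID} is a proper subset of the key {PalletID, SKU}, and {PalletID}⁺ contains the non-prime attributes {Aisle, ExpiryDate, Vendor, Weight} — a partial dependency, so 2NF is violated.

1NF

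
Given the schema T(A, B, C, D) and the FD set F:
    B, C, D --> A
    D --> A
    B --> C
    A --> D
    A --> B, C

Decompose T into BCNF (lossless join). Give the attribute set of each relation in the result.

Candidate keys of the original relation: {A}, {D}.
{A, B, C, D}: {B} determines {B, C} here but is not a superkey — split on B --> C, giving {B, C} and {A, B, D}.
{B, C}: every determinant is a superkey — BCNF.
{A, B, D}: every determinant is a superkey — BCNF.

{A, B, D}; {B, C}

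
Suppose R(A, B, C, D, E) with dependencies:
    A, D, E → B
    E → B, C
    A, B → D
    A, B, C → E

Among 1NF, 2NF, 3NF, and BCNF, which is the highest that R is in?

1NF

Candidate keys: {A, B, C}, {A, E}. Prime attributes: {A, B, C, E}.
For E → B, C we have {E}⁺ = {B, C, E}; {E} is not a superkey, so BCNF fails.
A, B → D has non-prime {D} on the right and a non-superkey on the left, so 3NF fails.
The proper key subset {A, B} of {A, B, C} determines non-prime {D}, so the relation is not even in 2NF.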